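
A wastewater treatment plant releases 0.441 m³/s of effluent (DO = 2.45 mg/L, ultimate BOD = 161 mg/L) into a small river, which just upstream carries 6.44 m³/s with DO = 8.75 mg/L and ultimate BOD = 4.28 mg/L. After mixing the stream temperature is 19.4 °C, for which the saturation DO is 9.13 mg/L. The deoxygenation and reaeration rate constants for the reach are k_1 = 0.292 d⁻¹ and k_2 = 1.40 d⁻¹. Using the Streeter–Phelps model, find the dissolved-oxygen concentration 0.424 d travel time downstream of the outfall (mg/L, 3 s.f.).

DO ≈ 7.45 mg/L

Mixed DO = (6.44×8.75 + 0.441×2.45)/(6.44+0.441) = 57.43/6.881 = 8.346 mg/L.
Mixed L₀ = (6.44×4.28 + 0.441×161)/(6.881) = 98.56/6.881 = 14.32 mg/L.
Initial deficit D₀ = C_s − DO₀ = 9.13 − 8.346 = 0.7838 mg/L.
D(0.424) = [0.292×14.32/(1.40−0.292)](e^(−0.292×0.424) − e^(−1.40×0.424)) + 0.7838 e^(−1.40×0.424)
= 3.775 × (0.8835 − 0.5523) + 0.7838 × 0.5523 = 1.683 mg/L.
DO = 9.13 − 1.683 = 7.447 mg/L.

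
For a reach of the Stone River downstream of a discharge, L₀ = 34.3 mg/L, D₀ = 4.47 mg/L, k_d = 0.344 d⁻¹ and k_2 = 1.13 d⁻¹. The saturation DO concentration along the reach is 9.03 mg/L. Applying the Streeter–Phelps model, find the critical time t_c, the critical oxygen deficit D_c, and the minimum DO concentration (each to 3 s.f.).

t_c = [1/(k_2−k_d)] ln[(k_2/k_d)(1 − D₀(k_2−k_d)/(k_d L₀))]
= [1/(1.13−0.344)] ln[(1.13/0.344)(1 − 4.47×0.7860/(0.344×34.3))]
= (1/0.7860) ln[3.285 × 0.7022] = 1.272 × ln(2.307) = 1.272 × 0.8358 = 1.063 d.
L(t_c) = L₀ e^(−k_d t_c) = 34.3 × 0.6936 = 23.79 mg/L, and at the critical point k_2 D_c = k_d L, so D_c = (0.344/1.13) × 23.79 = 7.243 mg/L.
Minimum DO = C_s − D_c = 9.03 − 7.243 = 1.787 mg/L.

t_c ≈ 1.06 d; D_c ≈ 7.24 mg/L; min DO ≈ 1.79 mg/L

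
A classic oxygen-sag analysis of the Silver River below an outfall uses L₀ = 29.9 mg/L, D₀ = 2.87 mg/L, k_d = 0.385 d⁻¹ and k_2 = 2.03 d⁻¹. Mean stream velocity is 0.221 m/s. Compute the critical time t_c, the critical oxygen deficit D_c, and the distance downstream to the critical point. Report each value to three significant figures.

t_c ≈ 0.690 d; D_c ≈ 4.35 mg/L; x_c ≈ 13.2 km

t_c = [1/(k_2−k_d)] ln[(k_2/k_d)(1 − D₀(k_2−k_d)/(k_d L₀))]
= [1/(2.03−0.385)] ln[(2.03/0.385)(1 − 2.87×1.645/(0.385×29.9))]
= (1/1.645) ln[5.273 × 0.5899] = 0.6079 × ln(3.110) = 0.6079 × 1.135 = 0.6898 d.
L(t_c) = L₀ e^(−k_d t_c) = 29.9 × 0.7668 = 22.93 mg/L, and at the critical point k_2 D_c = k_d L, so D_c = (0.385/2.03) × 22.93 = 4.348 mg/L.
x_c = v t_c = 0.221 m/s × 0.6898 d × 86400 s/d = 13170 m ≈ 13.2 km.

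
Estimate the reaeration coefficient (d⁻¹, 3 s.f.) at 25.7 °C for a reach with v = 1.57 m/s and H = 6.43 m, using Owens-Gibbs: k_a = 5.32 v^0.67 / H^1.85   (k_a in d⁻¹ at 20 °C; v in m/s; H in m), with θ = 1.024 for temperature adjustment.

k_a(20) = 5.32 × 1.57^0.67 / 6.43^1.85 = 5.32 × 1.353 / 31.27 = 0.2301 d⁻¹.
k_a(25.7) = 0.2301 × 1.024^(25.7−20) = 0.2301 × 1.145 = 0.2634 d⁻¹.

k_a ≈ 0.263 d⁻¹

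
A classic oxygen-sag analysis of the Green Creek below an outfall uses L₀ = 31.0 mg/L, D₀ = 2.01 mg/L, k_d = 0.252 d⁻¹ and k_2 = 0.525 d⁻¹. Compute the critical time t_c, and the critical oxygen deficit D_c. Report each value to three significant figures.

t_c ≈ 2.42 d; D_c ≈ 8.08 mg/L

With k_2/k_d = 2.083 and 1 − D₀(k_2−k_d)/(k_d L₀) = 0.9298,
t_c = ln(2.083 × 0.9298) / (0.525 − 0.252) = ln(1.937) / 0.2730 = 0.6611/0.2730 = 2.422 d.
D_c = (k_d/k_2) L₀ e^(−k_d t_c) = (0.252/0.525) × 31.0 × e^(−0.252×2.422) = 0.4800 × 31.0 × 0.5432 = 8.083 mg/L.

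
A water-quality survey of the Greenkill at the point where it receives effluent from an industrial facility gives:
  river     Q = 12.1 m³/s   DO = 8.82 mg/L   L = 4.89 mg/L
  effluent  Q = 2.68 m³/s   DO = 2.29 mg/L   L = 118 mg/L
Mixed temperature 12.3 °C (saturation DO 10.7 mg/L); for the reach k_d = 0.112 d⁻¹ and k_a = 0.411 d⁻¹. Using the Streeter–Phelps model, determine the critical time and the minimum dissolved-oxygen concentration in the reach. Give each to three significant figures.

Mixed DO = (12.1×8.82 + 2.68×2.29)/(12.1+2.68) = 112.9/14.78 = 7.636 mg/L.
Mixed L₀ = (12.1×4.89 + 2.68×118)/(14.78) = 375.4/14.78 = 25.40 mg/L.
Initial deficit D₀ = C_s − DO₀ = 10.7 − 7.636 = 3.064 mg/L.
t_c = (1/0.2990) ln[(0.411/0.112)(1 − 3.064×0.2990/(0.112×25.40))] = 3.344 × ln(2.488) = 3.048 d.
D_c = (0.112/0.411) × 25.40 × e^(−0.112×3.048) = 0.2725 × 25.40 × 0.7108 = 4.920 mg/L.
Minimum DO = 10.7 − 4.920 = 5.780 mg/L.

t_c ≈ 3.05 d; minimum DO ≈ 5.78 mg/L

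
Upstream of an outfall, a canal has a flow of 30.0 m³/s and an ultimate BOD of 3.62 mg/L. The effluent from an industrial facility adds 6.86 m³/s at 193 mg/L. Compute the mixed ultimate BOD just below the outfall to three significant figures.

38.9 mg/L

Flow-weighted mixing: C = (Q_r C_r + Q_w C_w)/(Q_r + Q_w)
= (30.0×3.62 + 6.86×193)/(30.0 + 6.86) = 1433/36.86 = 38.87 mg/L.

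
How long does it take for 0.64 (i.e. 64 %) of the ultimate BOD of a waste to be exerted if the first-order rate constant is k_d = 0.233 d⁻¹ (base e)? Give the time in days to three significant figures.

y/L₀ = 1 − e^(−k_d t) = 0.64 ⇒ e^(−k_d t) = 0.360
t = −ln(0.360) / 0.233 = 1.022 / 0.233 = 4.385 d.

t ≈ 4.38 d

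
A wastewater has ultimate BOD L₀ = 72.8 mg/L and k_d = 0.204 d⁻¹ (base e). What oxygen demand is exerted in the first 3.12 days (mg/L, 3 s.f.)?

y ≈ 34.3 mg/L

y_t = L₀(1 − e^(−k_d t)) = 72.8 × (1 − e^(−0.204×3.12))
= 72.8 × (1 − 0.5292) = 72.8 × 0.4708 = 34.28 mg/L.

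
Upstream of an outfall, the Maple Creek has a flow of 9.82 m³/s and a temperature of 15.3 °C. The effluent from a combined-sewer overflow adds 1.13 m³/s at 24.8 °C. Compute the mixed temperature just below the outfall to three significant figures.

Flow-weighted mixing: C = (Q_r C_r + Q_w C_w)/(Q_r + Q_w)
= (9.82×15.3 + 1.13×24.8)/(9.82 + 1.13) = 178.3/10.95 = 16.28 °C.

16.3 °C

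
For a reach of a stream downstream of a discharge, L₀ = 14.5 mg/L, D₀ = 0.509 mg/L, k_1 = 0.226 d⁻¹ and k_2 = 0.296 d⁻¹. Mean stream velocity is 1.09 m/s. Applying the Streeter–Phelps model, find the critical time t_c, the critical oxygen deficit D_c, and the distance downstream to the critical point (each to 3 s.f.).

t_c = [1/(k_2−k_1)] ln[(k_2/k_1)(1 − D₀(k_2−k_1)/(k_1 L₀))]
= [1/(0.296−0.226)] ln[(0.296/0.226)(1 − 0.509×0.07000/(0.226×14.5))]
= (1/0.07000) ln[1.310 × 0.9891] = 14.29 × ln(1.295) = 14.29 × 0.2589 = 3.698 d.
L(t_c) = L₀ e^(−k_1 t_c) = 14.5 × 0.4335 = 6.286 mg/L, and at the critical point k_2 D_c = k_1 L, so D_c = (0.226/0.296) × 6.286 = 4.799 mg/L.
x_c = v t_c = 1.09 m/s × 3.698 d × 86400 s/d = 348300 m ≈ 348 km.

t_c ≈ 3.70 d; D_c ≈ 4.80 mg/L; x_c ≈ 348 km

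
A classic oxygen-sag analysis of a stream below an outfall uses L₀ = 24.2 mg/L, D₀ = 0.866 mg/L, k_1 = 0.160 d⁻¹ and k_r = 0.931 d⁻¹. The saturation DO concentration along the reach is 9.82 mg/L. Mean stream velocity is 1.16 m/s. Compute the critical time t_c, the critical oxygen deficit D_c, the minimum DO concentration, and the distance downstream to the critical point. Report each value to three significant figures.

t_c ≈ 2.04 d; D_c ≈ 3.00 mg/L; min DO ≈ 6.82 mg/L; x_c ≈ 204 km

t_c = [1/(k_r−k_1)] ln[(k_r/k_1)(1 − D₀(k_r−k_1)/(k_1 L₀))]
= [1/(0.931−0.160)] ln[(0.931/0.160)(1 − 0.866×0.7710/(0.160×24.2))]
= (1/0.7710) ln[5.819 × 0.8276] = 1.297 × ln(4.815) = 1.297 × 1.572 = 2.039 d.
D_c = (k_1/k_r) L₀ e^(−k_1 t_c) = (0.160/0.931) × 24.2 × e^(−0.160×2.039) = 0.1719 × 24.2 × 0.7217 = 3.001 mg/L.
Minimum DO = C_s − D_c = 9.82 − 3.001 = 6.819 mg/L.
x_c = v t_c = 1.16 m/s × 2.039 d × 86400 s/d = 204300 m ≈ 204 km.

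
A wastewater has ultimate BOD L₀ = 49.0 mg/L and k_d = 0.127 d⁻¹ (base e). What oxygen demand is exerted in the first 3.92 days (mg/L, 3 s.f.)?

y_t = L₀(1 − e^(−k_d t)) = 49.0 × (1 − e^(−0.127×3.92))
= 49.0 × (1 − 0.6078) = 49.0 × 0.3922 = 19.22 mg/L.

y ≈ 19.2 mg/L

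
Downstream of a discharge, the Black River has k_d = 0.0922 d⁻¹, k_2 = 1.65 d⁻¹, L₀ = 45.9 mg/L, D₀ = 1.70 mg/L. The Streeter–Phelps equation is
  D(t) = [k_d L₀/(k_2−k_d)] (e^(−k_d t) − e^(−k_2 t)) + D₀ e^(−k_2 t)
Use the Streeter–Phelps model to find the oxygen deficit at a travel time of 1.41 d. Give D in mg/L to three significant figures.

D ≈ 2.29 mg/L

k_d L₀/(k_2−k_d) = 0.0922×45.9/(1.65−0.0922) = 4.232/1.558 = 2.717 mg/L.
e^(−k_d t) = e^(−0.0922×1.410) = 0.8781; e^(−k_2 t) = e^(−1.65×1.410) = 0.09764.
D = 2.717 × (0.8781 − 0.09764) + 1.70 × 0.09764 = 2.120 + 0.1660 = 2.286 mg/L.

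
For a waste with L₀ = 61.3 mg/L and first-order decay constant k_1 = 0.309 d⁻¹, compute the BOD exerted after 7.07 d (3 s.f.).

y_t = L₀(1 − e^(−k_1 t)) = 61.3 × (1 − e^(−0.309×7.07))
= 61.3 × (1 − 0.1125) = 61.3 × 0.8875 = 54.40 mg/L.

y ≈ 54.4 mg/L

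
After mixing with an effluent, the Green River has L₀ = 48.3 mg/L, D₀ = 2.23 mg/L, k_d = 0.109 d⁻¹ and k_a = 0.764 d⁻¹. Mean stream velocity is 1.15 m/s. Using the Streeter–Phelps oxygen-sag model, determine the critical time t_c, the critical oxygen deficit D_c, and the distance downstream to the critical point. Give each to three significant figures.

t_c = [1/(k_a−k_d)] ln[(k_a/k_d)(1 − D₀(k_a−k_d)/(k_d L₀))]
= [1/(0.764−0.109)] ln[(0.764/0.109)(1 − 2.23×0.6550/(0.109×48.3))]
= (1/0.6550) ln[7.009 × 0.7226] = 1.527 × ln(5.065) = 1.527 × 1.622 = 2.477 d.
D_c = (k_d/k_a) L₀ e^(−k_d t_c) = (0.109/0.764) × 48.3 × e^(−0.109×2.477) = 0.1427 × 48.3 × 0.7634 = 5.261 mg/L.
x_c = v t_c = 1.15 m/s × 2.477 d × 86400 s/d = 246100 m ≈ 246 km.

t_c ≈ 2.48 d; D_c ≈ 5.26 mg/L; x_c ≈ 246 km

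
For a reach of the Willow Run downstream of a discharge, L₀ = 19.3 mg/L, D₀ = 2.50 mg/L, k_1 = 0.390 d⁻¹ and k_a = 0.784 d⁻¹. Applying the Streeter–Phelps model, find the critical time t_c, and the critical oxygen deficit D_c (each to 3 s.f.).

t_c = [1/(k_a−k_1)] ln[(k_a/k_1)(1 − D₀(k_a−k_1)/(k_1 L₀))]
= [1/(0.784−0.390)] ln[(0.784/0.390)(1 − 2.50×0.3940/(0.390×19.3))]
= (1/0.3940) ln[2.010 × 0.8691] = 2.538 × ln(1.747) = 2.538 × 0.5580 = 1.416 d.
L(t_c) = L₀ e^(−k_1 t_c) = 19.3 × 0.5756 = 11.11 mg/L, and at the critical point k_a D_c = k_1 L, so D_c = (0.390/0.784) × 11.11 = 5.526 mg/L.

t_c ≈ 1.42 d; D_c ≈ 5.53 mg/L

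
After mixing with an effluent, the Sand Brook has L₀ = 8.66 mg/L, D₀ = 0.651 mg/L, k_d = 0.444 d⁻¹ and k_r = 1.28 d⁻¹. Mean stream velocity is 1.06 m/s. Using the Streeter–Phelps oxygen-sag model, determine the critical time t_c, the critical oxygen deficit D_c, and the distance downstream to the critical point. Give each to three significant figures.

t_c ≈ 1.08 d; D_c ≈ 1.86 mg/L; x_c ≈ 99.3 km

t_c = [1/(k_r−k_d)] ln[(k_r/k_d)(1 − D₀(k_r−k_d)/(k_d L₀))]
= [1/(1.28−0.444)] ln[(1.28/0.444)(1 − 0.651×0.8360/(0.444×8.66))]
= (1/0.8360) ln[2.883 × 0.8585] = 1.196 × ln(2.475) = 1.196 × 0.9062 = 1.084 d.
D_c = (k_d/k_r) L₀ e^(−k_d t_c) = (0.444/1.28) × 8.66 × e^(−0.444×1.084) = 0.3469 × 8.66 × 0.6180 = 1.856 mg/L.
x_c = v t_c = 1.06 m/s × 1.084 d × 86400 s/d = 99270 m ≈ 99.3 km.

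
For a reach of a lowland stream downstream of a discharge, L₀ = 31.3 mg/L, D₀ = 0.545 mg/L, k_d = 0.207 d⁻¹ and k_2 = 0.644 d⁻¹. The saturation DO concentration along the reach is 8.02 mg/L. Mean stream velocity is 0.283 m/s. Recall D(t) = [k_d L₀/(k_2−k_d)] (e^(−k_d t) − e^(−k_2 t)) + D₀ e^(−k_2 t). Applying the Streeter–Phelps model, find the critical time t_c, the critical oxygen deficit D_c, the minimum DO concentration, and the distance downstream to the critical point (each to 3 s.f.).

t_c = [1/(k_2−k_d)] ln[(k_2/k_d)(1 − D₀(k_2−k_d)/(k_d L₀))]
= [1/(0.644−0.207)] ln[(0.644/0.207)(1 − 0.545×0.4370/(0.207×31.3))]
= (1/0.4370) ln[3.111 × 0.9632] = 2.288 × ln(2.997) = 2.288 × 1.098 = 2.512 d.
D_c = (k_d/k_2) L₀ e^(−k_d t_c) = (0.207/0.644) × 31.3 × e^(−0.207×2.512) = 0.3214 × 31.3 × 0.5946 = 5.982 mg/L.
Minimum DO = C_s − D_c = 8.02 − 5.982 = 2.038 mg/L.
x_c = v t_c = 0.283 m/s × 2.512 d × 86400 s/d = 61410 m ≈ 61.4 km.

t_c ≈ 2.51 d; D_c ≈ 5.98 mg/L; min DO ≈ 2.04 mg/L; x_c ≈ 61.4 km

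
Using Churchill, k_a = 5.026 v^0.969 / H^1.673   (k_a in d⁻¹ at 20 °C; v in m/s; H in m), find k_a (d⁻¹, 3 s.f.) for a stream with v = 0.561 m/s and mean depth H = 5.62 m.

k_a = 5.026 × 0.561^0.969 / 5.62^1.673 = 5.026 × 0.5711 / 17.96 = 0.1598 d⁻¹.

k_a ≈ 0.160 d⁻¹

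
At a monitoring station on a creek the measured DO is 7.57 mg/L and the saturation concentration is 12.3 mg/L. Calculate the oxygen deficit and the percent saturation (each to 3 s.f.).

D ≈ 4.73 mg/L; 61.5 % saturation

D = C_s − C = 12.3 − 7.57 = 4.73 mg/L.
% saturation = 7.57/12.3 × 100 = 61.5 %.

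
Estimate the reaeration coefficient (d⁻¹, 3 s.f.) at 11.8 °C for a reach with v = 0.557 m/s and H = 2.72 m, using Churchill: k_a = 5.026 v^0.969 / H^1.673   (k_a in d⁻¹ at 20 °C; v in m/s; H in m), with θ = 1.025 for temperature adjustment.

k_a(20) = 5.026 × 0.557^0.969 / 2.72^1.673 = 5.026 × 0.5672 / 5.334 = 0.5345 d⁻¹.
k_a(11.8) = 0.5345 × 1.025^(11.8−20) = 0.5345 × 0.8167 = 0.4365 d⁻¹.

k_a ≈ 0.437 d⁻¹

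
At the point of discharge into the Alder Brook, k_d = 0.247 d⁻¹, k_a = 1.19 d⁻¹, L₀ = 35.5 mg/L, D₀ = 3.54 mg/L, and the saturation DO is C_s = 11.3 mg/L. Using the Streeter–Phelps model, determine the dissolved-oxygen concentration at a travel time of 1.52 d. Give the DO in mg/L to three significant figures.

k_d L₀/(k_a−k_d) = 0.247×35.5/(1.19−0.247) = 8.768/0.9430 = 9.299 mg/L.
e^(−k_d t) = e^(−0.247×1.520) = 0.6870; e^(−k_a t) = e^(−1.19×1.520) = 0.1639.
D = 9.299 × (0.6870 − 0.1639) + 3.54 × 0.1639 = 4.864 + 0.5800 = 5.444 mg/L.
DO = C_s − D = 11.3 − 5.444 = 5.856 mg/L.

DO ≈ 5.86 mg/L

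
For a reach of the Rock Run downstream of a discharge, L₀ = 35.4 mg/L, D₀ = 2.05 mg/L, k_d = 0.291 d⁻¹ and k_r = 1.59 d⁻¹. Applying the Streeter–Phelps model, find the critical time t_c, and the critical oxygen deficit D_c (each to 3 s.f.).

With k_r/k_d = 5.464 and 1 − D₀(k_r−k_d)/(k_d L₀) = 0.7415,
t_c = ln(5.464 × 0.7415) / (1.59 − 0.291) = ln(4.051) / 1.299 = 1.399/1.299 = 1.077 d.
L(t_c) = L₀ e^(−k_d t_c) = 35.4 × 0.7309 = 25.88 mg/L, and at the critical point k_r D_c = k_d L, so D_c = (0.291/1.59) × 25.88 = 4.736 mg/L.

t_c ≈ 1.08 d; D_c ≈ 4.74 mg/L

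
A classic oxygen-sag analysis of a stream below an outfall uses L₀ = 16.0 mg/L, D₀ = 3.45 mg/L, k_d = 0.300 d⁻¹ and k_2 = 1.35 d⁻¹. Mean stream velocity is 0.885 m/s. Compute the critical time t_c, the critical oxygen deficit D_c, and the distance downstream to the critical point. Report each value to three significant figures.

t_c ≈ 0.0941 d; D_c ≈ 3.46 mg/L; x_c ≈ 7.20 km

t_c = [1/(k_2−k_d)] ln[(k_2/k_d)(1 − D₀(k_2−k_d)/(k_d L₀))]
= [1/(1.35−0.300)] ln[(1.35/0.300)(1 − 3.45×1.050/(0.300×16.0))]
= (1/1.050) ln[4.500 × 0.2453] = 0.9524 × ln(1.104) = 0.9524 × 0.09886 = 0.09415 d.
D_c = (k_d/k_2) L₀ e^(−k_d t_c) = (0.300/1.35) × 16.0 × e^(−0.300×0.09415) = 0.2222 × 16.0 × 0.9722 = 3.457 mg/L.
x_c = v t_c = 0.885 m/s × 0.09415 d × 86400 s/d = 7199 m ≈ 7.20 km.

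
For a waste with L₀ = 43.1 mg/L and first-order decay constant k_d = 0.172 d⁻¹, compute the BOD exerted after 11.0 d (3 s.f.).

y ≈ 36.6 mg/L

y_t = L₀(1 − e^(−k_d t)) = 43.1 × (1 − e^(−0.172×11.0))
= 43.1 × (1 − 0.1508) = 43.1 × 0.8492 = 36.60 mg/L.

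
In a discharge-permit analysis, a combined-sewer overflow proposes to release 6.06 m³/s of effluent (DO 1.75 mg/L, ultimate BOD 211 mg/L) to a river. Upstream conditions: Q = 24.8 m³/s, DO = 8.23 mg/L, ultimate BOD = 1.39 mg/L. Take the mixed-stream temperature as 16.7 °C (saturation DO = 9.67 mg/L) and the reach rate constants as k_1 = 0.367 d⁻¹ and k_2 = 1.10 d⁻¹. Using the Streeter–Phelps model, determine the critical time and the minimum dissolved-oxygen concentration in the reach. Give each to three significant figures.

Mixed DO = (24.8×8.23 + 6.06×1.75)/(24.8+6.06) = 214.7/30.86 = 6.958 mg/L.
Mixed L₀ = (24.8×1.39 + 6.06×211)/(30.86) = 1313/30.86 = 42.55 mg/L.
Initial deficit D₀ = C_s − DO₀ = 9.67 − 6.958 = 2.712 mg/L.
t_c = (1/0.7330) ln[(1.10/0.367)(1 − 2.712×0.7330/(0.367×42.55))] = 1.364 × ln(2.616) = 1.312 d.
D_c = (0.367/1.10) × 42.55 × e^(−0.367×1.312) = 0.3336 × 42.55 × 0.6179 = 8.772 mg/L.
Minimum DO = 9.67 − 8.772 = 0.8978 mg/L.

t_c ≈ 1.31 d; minimum DO ≈ 0.898 mg/L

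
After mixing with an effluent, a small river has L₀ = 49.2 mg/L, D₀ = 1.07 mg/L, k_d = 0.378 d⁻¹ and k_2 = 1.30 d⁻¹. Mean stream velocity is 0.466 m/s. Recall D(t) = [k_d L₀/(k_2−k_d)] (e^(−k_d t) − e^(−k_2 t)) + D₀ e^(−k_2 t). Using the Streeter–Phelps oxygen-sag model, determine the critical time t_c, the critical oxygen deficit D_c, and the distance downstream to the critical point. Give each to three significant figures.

t_c = [1/(k_2−k_d)] ln[(k_2/k_d)(1 − D₀(k_2−k_d)/(k_d L₀))]
= [1/(1.30−0.378)] ln[(1.30/0.378)(1 − 1.07×0.9220/(0.378×49.2))]
= (1/0.9220) ln[3.439 × 0.9470] = 1.085 × ln(3.257) = 1.085 × 1.181 = 1.281 d.
D_c = (k_d/k_2) L₀ e^(−k_d t_c) = (0.378/1.30) × 49.2 × e^(−0.378×1.281) = 0.2908 × 49.2 × 0.6163 = 8.816 mg/L.
x_c = v t_c = 0.466 m/s × 1.281 d × 86400 s/d = 51560 m ≈ 51.6 km.

t_c ≈ 1.28 d; D_c ≈ 8.82 mg/L; x_c ≈ 51.6 km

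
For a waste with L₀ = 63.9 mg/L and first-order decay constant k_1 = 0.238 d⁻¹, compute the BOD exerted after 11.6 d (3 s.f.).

y_t = L₀(1 − e^(−k_1 t)) = 63.9 × (1 − e^(−0.238×11.6))
= 63.9 × (1 − 0.06324) = 63.9 × 0.9368 = 59.86 mg/L.

y ≈ 59.9 mg/L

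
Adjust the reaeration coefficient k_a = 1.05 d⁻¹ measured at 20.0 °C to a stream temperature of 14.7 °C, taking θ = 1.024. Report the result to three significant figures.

k_a ≈ 0.926 d⁻¹

k_a(T₂) = k_a(T₁) · θ^(T₂−T₁) = 1.05 × 1.024^(14.7−20.0)
= 1.05 × 1.024^-5.30 = 1.05 × 0.8819 = 0.9260 d⁻¹.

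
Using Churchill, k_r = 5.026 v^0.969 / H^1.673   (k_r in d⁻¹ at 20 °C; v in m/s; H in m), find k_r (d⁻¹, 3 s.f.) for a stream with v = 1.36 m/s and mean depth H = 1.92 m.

k_r = 5.026 × 1.36^0.969 / 1.92^1.673 = 5.026 × 1.347 / 2.978 = 2.273 d⁻¹.

k_r ≈ 2.27 d⁻¹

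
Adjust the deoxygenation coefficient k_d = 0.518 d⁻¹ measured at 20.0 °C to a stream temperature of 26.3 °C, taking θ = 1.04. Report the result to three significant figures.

k_d ≈ 0.663 d⁻¹

k_d(T₂) = k_d(T₁) · θ^(T₂−T₁) = 0.518 × 1.04^(26.3−20.0)
= 0.518 × 1.04^6.30 = 0.518 × 1.280 = 0.6632 d⁻¹.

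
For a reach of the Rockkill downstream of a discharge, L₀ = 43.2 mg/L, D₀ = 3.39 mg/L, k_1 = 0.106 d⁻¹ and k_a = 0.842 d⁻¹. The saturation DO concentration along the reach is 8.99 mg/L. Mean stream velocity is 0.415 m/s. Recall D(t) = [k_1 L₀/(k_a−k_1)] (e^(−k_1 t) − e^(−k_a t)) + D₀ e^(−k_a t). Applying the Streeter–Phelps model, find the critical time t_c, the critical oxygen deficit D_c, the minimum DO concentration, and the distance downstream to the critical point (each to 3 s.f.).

With k_a/k_1 = 7.943 and 1 − D₀(k_a−k_1)/(k_1 L₀) = 0.4551,
t_c = ln(7.943 × 0.4551) / (0.842 − 0.106) = ln(3.615) / 0.7360 = 1.285/0.7360 = 1.746 d.
L(t_c) = L₀ e^(−k_1 t_c) = 43.2 × 0.8310 = 35.90 mg/L, and at the critical point k_a D_c = k_1 L, so D_c = (0.106/0.842) × 35.90 = 4.520 mg/L.
Minimum DO = C_s − D_c = 8.99 − 4.520 = 4.470 mg/L.
x_c = v t_c = 0.415 m/s × 1.746 d × 86400 s/d = 62610 m ≈ 62.6 km.

t_c ≈ 1.75 d; D_c ≈ 4.52 mg/L; min DO ≈ 4.47 mg/L; x_c ≈ 62.6 km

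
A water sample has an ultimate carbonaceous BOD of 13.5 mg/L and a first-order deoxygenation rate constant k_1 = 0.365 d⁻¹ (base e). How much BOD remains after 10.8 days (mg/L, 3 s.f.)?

L ≈ 0.262 mg/L

L_t = L₀ e^(−k_1 t) = 13.5 × e^(−0.365×10.8) = 13.5 × 0.01941 = 0.2620 mg/L.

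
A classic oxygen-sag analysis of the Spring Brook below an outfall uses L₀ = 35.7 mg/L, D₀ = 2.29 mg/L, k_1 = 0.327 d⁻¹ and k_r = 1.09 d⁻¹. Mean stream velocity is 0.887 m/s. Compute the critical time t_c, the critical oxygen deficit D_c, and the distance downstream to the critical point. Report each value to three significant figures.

With k_r/k_1 = 3.333 and 1 − D₀(k_r−k_1)/(k_1 L₀) = 0.8503,
t_c = ln(3.333 × 0.8503) / (1.09 − 0.327) = ln(2.834) / 0.7630 = 1.042/0.7630 = 1.365 d.
D_c = (k_1/k_r) L₀ e^(−k_1 t_c) = (0.327/1.09) × 35.7 × e^(−0.327×1.365) = 0.3000 × 35.7 × 0.6399 = 6.853 mg/L.
x_c = v t_c = 0.887 m/s × 1.365 d × 86400 s/d = 104600 m ≈ 105 km.

t_c ≈ 1.37 d; D_c ≈ 6.85 mg/L; x_c ≈ 105 km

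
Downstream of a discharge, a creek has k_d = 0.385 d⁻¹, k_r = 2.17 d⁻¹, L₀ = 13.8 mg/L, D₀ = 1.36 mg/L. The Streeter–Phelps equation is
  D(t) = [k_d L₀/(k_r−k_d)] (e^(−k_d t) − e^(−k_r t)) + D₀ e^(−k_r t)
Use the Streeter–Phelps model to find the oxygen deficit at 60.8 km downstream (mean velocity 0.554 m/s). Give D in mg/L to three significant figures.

Travel time t = x/v = 60.8 km / (0.554 m/s) = 60800 m / 0.554 m/s = 109700 s = 1.270 d.
k_d L₀/(k_r−k_d) = 0.385×13.8/(2.17−0.385) = 5.313/1.785 = 2.976 mg/L.
e^(−k_d t) = e^(−0.385×1.270) = 0.6132; e^(−k_r t) = e^(−2.17×1.270) = 0.06352.
D = 2.976 × (0.6132 − 0.06352) + 1.36 × 0.06352 = 1.636 + 0.08639 = 1.723 mg/L.

D ≈ 1.72 mg/L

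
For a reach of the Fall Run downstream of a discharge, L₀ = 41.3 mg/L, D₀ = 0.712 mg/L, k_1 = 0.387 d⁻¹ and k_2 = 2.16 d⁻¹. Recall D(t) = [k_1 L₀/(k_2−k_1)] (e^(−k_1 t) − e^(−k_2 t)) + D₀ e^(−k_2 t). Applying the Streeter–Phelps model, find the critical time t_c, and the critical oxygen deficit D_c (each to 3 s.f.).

t_c ≈ 0.923 d; D_c ≈ 5.18 mg/L

At the critical point dD/dt = 0, so k_1 L₀ e^(−k_1 t) = k_2 D. Substituting D(t) from the Streeter–Phelps equation and solving for t gives
t_c = ln[(k_2/k_1)(1 − D₀(k_2−k_1)/(k_1 L₀))] / (k_2−k_1).
Here k_2−k_1 = 1.773 d⁻¹ and 1 − D₀(k_2−k_1)/(k_1 L₀) = 1 − 0.712×1.773/(0.387×41.3) = 0.9210, so
t_c = ln(5.581 × 0.9210) / 1.773 = 1.637 / 1.773 = 0.9234 d.
L(t_c) = L₀ e^(−k_1 t_c) = 41.3 × 0.6995 = 28.89 mg/L, and at the critical point k_2 D_c = k_1 L, so D_c = (0.387/2.16) × 28.89 = 5.176 mg/L.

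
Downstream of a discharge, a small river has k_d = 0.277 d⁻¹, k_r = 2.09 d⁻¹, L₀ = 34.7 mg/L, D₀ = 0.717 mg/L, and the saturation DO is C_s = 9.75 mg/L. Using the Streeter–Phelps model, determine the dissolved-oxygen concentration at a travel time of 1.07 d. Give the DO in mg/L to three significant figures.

DO ≈ 6.30 mg/L

k_d L₀/(k_r−k_d) = 0.277×34.7/(2.09−0.277) = 9.612/1.813 = 5.302 mg/L.
e^(−k_d t) = e^(−0.277×1.070) = 0.7435; e^(−k_r t) = e^(−2.09×1.070) = 0.1069.
D = 5.302 × (0.7435 − 0.1069) + 0.717 × 0.1069 = 3.375 + 0.07661 = 3.452 mg/L.
DO = C_s − D = 9.75 − 3.452 = 6.298 mg/L.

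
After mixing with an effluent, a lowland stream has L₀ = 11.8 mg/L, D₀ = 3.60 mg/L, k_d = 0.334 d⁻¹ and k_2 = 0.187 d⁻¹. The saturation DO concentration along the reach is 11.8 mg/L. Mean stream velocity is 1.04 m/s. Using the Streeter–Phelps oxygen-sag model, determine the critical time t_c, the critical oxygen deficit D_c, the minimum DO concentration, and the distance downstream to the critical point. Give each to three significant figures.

At the critical point dD/dt = 0, so k_d L₀ e^(−k_d t) = k_2 D. Substituting D(t) from the Streeter–Phelps equation and solving for t gives
t_c = ln[(k_2/k_d)(1 − D₀(k_2−k_d)/(k_d L₀))] / (k_2−k_d).
Here k_2−k_d = -0.1470 d⁻¹ and 1 − D₀(k_2−k_d)/(k_d L₀) = 1 − 3.60×-0.1470/(0.334×11.8) = 1.134, so
t_c = ln(0.5599 × 1.134) / -0.1470 = -0.4540 / -0.1470 = 3.089 d.
D_c = (k_d/k_2) L₀ e^(−k_d t_c) = (0.334/0.187) × 11.8 × e^(−0.334×3.089) = 1.786 × 11.8 × 0.3564 = 7.512 mg/L.
Minimum DO = C_s − D_c = 11.8 − 7.512 = 4.288 mg/L.
x_c = v t_c = 1.04 m/s × 3.089 d × 86400 s/d = 277500 m ≈ 278 km.

t_c ≈ 3.09 d; D_c ≈ 7.51 mg/L; min DO ≈ 4.29 mg/L; x_c ≈ 278 km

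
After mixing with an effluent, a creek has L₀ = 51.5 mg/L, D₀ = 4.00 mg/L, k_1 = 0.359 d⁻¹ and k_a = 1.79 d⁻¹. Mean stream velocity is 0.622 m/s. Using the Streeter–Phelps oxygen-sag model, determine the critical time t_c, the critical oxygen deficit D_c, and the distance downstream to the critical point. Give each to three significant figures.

At the critical point dD/dt = 0, so k_1 L₀ e^(−k_1 t) = k_a D. Substituting D(t) from the Streeter–Phelps equation and solving for t gives
t_c = ln[(k_a/k_1)(1 − D₀(k_a−k_1)/(k_1 L₀))] / (k_a−k_1).
Here k_a−k_1 = 1.431 d⁻¹ and 1 − D₀(k_a−k_1)/(k_1 L₀) = 1 − 4.00×1.431/(0.359×51.5) = 0.6904, so
t_c = ln(4.986 × 0.6904) / 1.431 = 1.236 / 1.431 = 0.8638 d.
L(t_c) = L₀ e^(−k_1 t_c) = 51.5 × 0.7334 = 37.77 mg/L, and at the critical point k_a D_c = k_1 L, so D_c = (0.359/1.79) × 37.77 = 7.575 mg/L.
x_c = v t_c = 0.622 m/s × 0.8638 d × 86400 s/d = 46420 m ≈ 46.4 km.

t_c ≈ 0.864 d; D_c ≈ 7.57 mg/L; x_c ≈ 46.4 km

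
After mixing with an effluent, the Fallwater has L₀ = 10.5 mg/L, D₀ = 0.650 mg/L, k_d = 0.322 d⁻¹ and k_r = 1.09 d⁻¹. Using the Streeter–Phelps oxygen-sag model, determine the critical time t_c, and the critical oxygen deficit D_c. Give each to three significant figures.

t_c ≈ 1.38 d; D_c ≈ 1.99 mg/L

With k_r/k_d = 3.385 and 1 − D₀(k_r−k_d)/(k_d L₀) = 0.8524,
t_c = ln(3.385 × 0.8524) / (1.09 − 0.322) = ln(2.885) / 0.7680 = 1.060/0.7680 = 1.380 d.
D_c = (k_d/k_r) L₀ e^(−k_d t_c) = (0.322/1.09) × 10.5 × e^(−0.322×1.380) = 0.2954 × 10.5 × 0.6413 = 1.989 mg/L.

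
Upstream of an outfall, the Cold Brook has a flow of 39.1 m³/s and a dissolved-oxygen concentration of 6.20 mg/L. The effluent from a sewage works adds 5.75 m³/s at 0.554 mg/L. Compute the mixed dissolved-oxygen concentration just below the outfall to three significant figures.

5.48 mg/L

Flow-weighted mixing: C = (Q_r C_r + Q_w C_w)/(Q_r + Q_w)
= (39.1×6.20 + 5.75×0.554)/(39.1 + 5.75) = 245.6/44.85 = 5.476 mg/L.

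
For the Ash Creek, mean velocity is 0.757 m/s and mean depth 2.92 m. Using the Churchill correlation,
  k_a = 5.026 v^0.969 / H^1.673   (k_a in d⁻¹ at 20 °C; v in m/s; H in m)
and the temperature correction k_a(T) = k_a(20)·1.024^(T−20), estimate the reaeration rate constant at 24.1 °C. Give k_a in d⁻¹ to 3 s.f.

k_a(20) = 5.026 × 0.757^0.969 / 2.92^1.673 = 5.026 × 0.7636 / 6.006 = 0.6390 d⁻¹.
k_a(24.1) = 0.6390 × 1.024^(24.1−20) = 0.6390 × 1.102 = 0.7042 d⁻¹.

k_a ≈ 0.704 d⁻¹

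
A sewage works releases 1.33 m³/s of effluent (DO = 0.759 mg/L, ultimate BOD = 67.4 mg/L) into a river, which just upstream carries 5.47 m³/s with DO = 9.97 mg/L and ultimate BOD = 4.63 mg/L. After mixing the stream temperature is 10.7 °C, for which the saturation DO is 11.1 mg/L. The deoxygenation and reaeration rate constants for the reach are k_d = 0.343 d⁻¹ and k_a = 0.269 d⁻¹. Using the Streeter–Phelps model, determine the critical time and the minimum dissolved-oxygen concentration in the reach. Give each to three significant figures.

t_c ≈ 2.79 d; minimum DO ≈ 2.81 mg/L

Mixed DO = (5.47×9.97 + 1.33×0.759)/(5.47+1.33) = 55.55/6.800 = 8.168 mg/L.
Mixed L₀ = (5.47×4.63 + 1.33×67.4)/(6.800) = 115.0/6.800 = 16.91 mg/L.
Initial deficit D₀ = C_s − DO₀ = 11.1 − 8.168 = 2.932 mg/L.
t_c = (1/-0.07400) ln[(0.269/0.343)(1 − 2.932×-0.07400/(0.343×16.91))] = -13.51 × ln(0.8136) = 2.788 d.
D_c = (0.343/0.269) × 16.91 × e^(−0.343×2.788) = 1.275 × 16.91 × 0.3844 = 8.286 mg/L.
Minimum DO = 11.1 − 8.286 = 2.814 mg/L.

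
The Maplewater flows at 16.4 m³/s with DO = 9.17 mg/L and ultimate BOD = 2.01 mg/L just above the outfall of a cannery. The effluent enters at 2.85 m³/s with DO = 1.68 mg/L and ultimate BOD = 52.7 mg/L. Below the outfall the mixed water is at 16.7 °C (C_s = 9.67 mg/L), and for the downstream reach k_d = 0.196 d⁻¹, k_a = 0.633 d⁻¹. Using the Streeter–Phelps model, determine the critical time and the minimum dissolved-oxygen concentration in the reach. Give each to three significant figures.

t_c ≈ 1.60 d; minimum DO ≈ 7.52 mg/L

Mixed DO = (16.4×9.17 + 2.85×1.68)/(16.4+2.85) = 155.2/19.25 = 8.061 mg/L.
Mixed L₀ = (16.4×2.01 + 2.85×52.7)/(19.25) = 183.2/19.25 = 9.515 mg/L.
Initial deficit D₀ = C_s − DO₀ = 9.67 − 8.061 = 1.609 mg/L.
t_c = (1/0.4370) ln[(0.633/0.196)(1 − 1.609×0.4370/(0.196×9.515))] = 2.288 × ln(2.012) = 1.600 d.
D_c = (0.196/0.633) × 9.515 × e^(−0.196×1.600) = 0.3096 × 9.515 × 0.7308 = 2.153 mg/L.
Minimum DO = 9.67 − 2.153 = 7.517 mg/L.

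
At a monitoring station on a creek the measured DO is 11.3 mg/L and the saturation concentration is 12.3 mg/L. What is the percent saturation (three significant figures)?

% saturation = C/C_s × 100 = 11.3/12.3 × 100 = 91.9 %.

91.9 % saturation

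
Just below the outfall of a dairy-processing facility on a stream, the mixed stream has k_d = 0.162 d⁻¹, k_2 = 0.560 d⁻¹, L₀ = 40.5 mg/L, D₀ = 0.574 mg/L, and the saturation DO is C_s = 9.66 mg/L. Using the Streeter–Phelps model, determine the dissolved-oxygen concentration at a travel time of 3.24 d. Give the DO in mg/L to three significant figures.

DO ≈ 2.50 mg/L

k_d L₀/(k_2−k_d) = 0.162×40.5/(0.560−0.162) = 6.561/0.3980 = 16.48 mg/L.
e^(−k_d t) = e^(−0.162×3.240) = 0.5916; e^(−k_2 t) = e^(−0.560×3.240) = 0.1629.
D = 16.48 × (0.5916 − 0.1629) + 0.574 × 0.1629 = 7.067 + 0.09353 = 7.160 mg/L.
DO = C_s − D = 9.66 − 7.160 = 2.500 mg/L.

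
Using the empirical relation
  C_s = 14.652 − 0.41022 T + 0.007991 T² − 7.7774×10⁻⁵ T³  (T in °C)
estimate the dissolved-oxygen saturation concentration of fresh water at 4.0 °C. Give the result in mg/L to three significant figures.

C_s = 14.652 − 0.41022×4.0 + 0.007991×4.0² − 7.7774×10⁻⁵×4.0³ = 13.13 mg/L.

C_s ≈ 13.1 mg/L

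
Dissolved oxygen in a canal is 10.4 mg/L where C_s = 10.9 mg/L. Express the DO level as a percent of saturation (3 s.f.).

% saturation = C/C_s × 100 = 10.4/10.9 × 100 = 95.4 %.

95.4 % saturation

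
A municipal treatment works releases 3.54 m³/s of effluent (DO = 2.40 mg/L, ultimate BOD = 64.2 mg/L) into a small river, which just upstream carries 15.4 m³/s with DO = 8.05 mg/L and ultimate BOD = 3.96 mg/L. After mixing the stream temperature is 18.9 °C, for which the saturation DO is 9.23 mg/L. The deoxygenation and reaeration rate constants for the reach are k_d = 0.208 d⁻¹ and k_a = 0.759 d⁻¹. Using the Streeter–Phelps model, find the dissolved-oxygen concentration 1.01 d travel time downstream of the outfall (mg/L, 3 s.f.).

Mixed DO = (15.4×8.05 + 3.54×2.40)/(15.4+3.54) = 132.5/18.94 = 6.994 mg/L.
Mixed L₀ = (15.4×3.96 + 3.54×64.2)/(18.94) = 288.3/18.94 = 15.22 mg/L.
Initial deficit D₀ = C_s − DO₀ = 9.23 − 6.994 = 2.236 mg/L.
D(1.01) = [0.208×15.22/(0.759−0.208)](e^(−0.208×1.01) − e^(−0.759×1.01)) + 2.236 e^(−0.759×1.01)
= 5.745 × (0.8105 − 0.4646) + 2.236 × 0.4646 = 3.026 mg/L.
DO = 9.23 − 3.026 = 6.204 mg/L.

DO ≈ 6.20 mg/L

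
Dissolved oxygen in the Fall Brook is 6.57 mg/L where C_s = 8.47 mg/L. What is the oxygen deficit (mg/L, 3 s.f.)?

D = C_s − C = 8.47 − 6.57 = 1.90 mg/L.

D ≈ 1.90 mg/L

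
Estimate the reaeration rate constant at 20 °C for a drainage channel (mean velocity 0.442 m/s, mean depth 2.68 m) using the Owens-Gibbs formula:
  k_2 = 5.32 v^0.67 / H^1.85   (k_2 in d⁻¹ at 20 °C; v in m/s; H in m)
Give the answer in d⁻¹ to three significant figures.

k_2 ≈ 0.497 d⁻¹

k_2 = 5.32 × 0.442^0.67 / 2.68^1.85 = 5.32 × 0.5787 / 6.195 = 0.4969 d⁻¹.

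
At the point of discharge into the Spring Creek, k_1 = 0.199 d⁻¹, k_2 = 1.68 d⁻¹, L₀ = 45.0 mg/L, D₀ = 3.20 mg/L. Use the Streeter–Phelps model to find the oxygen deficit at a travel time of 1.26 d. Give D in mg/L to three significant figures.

k_1 L₀/(k_2−k_1) = 0.199×45.0/(1.68−0.199) = 8.955/1.481 = 6.047 mg/L.
e^(−k_1 t) = e^(−0.199×1.260) = 0.7782; e^(−k_2 t) = e^(−1.68×1.260) = 0.1204.
D = 6.047 × (0.7782 − 0.1204) + 3.20 × 0.1204 = 3.977 + 0.3853 = 4.363 mg/L.

D ≈ 4.36 mg/L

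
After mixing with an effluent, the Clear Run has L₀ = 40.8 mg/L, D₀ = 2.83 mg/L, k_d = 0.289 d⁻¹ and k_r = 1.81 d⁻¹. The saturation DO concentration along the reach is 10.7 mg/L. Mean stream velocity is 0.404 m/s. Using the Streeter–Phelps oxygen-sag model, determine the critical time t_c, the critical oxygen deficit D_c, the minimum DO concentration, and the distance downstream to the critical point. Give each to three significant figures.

t_c ≈ 0.908 d; D_c ≈ 5.01 mg/L; min DO ≈ 5.69 mg/L; x_c ≈ 31.7 km

At the critical point dD/dt = 0, so k_d L₀ e^(−k_d t) = k_r D. Substituting D(t) from the Streeter–Phelps equation and solving for t gives
t_c = ln[(k_r/k_d)(1 − D₀(k_r−k_d)/(k_d L₀))] / (k_r−k_d).
Here k_r−k_d = 1.521 d⁻¹ and 1 − D₀(k_r−k_d)/(k_d L₀) = 1 − 2.83×1.521/(0.289×40.8) = 0.6349, so
t_c = ln(6.263 × 0.6349) / 1.521 = 1.380 / 1.521 = 0.9076 d.
D_c = (k_d/k_r) L₀ e^(−k_d t_c) = (0.289/1.81) × 40.8 × e^(−0.289×0.9076) = 0.1597 × 40.8 × 0.7693 = 5.011 mg/L.
Minimum DO = C_s − D_c = 10.7 − 5.011 = 5.689 mg/L.
x_c = v t_c = 0.404 m/s × 0.9076 d × 86400 s/d = 31680 m ≈ 31.7 km.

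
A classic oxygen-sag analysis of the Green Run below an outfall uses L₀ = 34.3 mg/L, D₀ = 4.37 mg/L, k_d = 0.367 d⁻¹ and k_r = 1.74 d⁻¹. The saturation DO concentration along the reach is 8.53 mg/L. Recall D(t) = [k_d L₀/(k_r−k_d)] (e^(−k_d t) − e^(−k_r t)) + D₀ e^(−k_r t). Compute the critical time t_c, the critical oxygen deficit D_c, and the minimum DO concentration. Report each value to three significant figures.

t_c ≈ 0.662 d; D_c ≈ 5.67 mg/L; min DO ≈ 2.86 mg/L

At the critical point dD/dt = 0, so k_d L₀ e^(−k_d t) = k_r D. Substituting D(t) from the Streeter–Phelps equation and solving for t gives
t_c = ln[(k_r/k_d)(1 − D₀(k_r−k_d)/(k_d L₀))] / (k_r−k_d).
Here k_r−k_d = 1.373 d⁻¹ and 1 − D₀(k_r−k_d)/(k_d L₀) = 1 − 4.37×1.373/(0.367×34.3) = 0.5234, so
t_c = ln(4.741 × 0.5234) / 1.373 = 0.9088 / 1.373 = 0.6619 d.
D_c = (k_d/k_r) L₀ e^(−k_d t_c) = (0.367/1.74) × 34.3 × e^(−0.367×0.6619) = 0.2109 × 34.3 × 0.7843 = 5.674 mg/L.
Minimum DO = C_s − D_c = 8.53 − 5.674 = 2.856 mg/L.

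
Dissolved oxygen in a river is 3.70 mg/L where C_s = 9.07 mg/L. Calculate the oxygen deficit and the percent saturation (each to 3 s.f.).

D ≈ 5.37 mg/L; 40.8 % saturation

D = C_s − C = 9.07 − 3.70 = 5.37 mg/L.
% saturation = 3.70/9.07 × 100 = 40.8 %.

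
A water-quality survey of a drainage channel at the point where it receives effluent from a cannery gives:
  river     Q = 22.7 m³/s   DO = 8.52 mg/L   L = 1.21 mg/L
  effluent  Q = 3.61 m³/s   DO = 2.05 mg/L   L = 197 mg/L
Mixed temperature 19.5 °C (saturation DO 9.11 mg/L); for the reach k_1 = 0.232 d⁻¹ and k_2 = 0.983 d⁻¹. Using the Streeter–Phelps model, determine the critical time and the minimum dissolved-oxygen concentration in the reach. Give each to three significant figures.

t_c ≈ 1.67 d; minimum DO ≈ 4.62 mg/L

Mixed DO = (22.7×8.52 + 3.61×2.05)/(22.7+3.61) = 200.8/26.31 = 7.632 mg/L.
Mixed L₀ = (22.7×1.21 + 3.61×197)/(26.31) = 738.6/26.31 = 28.07 mg/L.
Initial deficit D₀ = C_s − DO₀ = 9.11 − 7.632 = 1.478 mg/L.
t_c = (1/0.7510) ln[(0.983/0.232)(1 − 1.478×0.7510/(0.232×28.07))] = 1.332 × ln(3.515) = 1.674 d.
D_c = (0.232/0.983) × 28.07 × e^(−0.232×1.674) = 0.2360 × 28.07 × 0.6782 = 4.494 mg/L.
Minimum DO = 9.11 − 4.494 = 4.616 mg/L.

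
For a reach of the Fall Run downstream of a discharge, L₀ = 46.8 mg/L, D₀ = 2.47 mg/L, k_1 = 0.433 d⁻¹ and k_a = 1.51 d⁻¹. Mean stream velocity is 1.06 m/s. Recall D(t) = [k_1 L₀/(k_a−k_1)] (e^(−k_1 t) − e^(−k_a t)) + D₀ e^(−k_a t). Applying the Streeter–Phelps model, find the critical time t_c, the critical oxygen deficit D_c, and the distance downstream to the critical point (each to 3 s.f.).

t_c ≈ 1.03 d; D_c ≈ 8.59 mg/L; x_c ≈ 94.3 km

At the critical point dD/dt = 0, so k_1 L₀ e^(−k_1 t) = k_a D. Substituting D(t) from the Streeter–Phelps equation and solving for t gives
t_c = ln[(k_a/k_1)(1 − D₀(k_a−k_1)/(k_1 L₀))] / (k_a−k_1).
Here k_a−k_1 = 1.077 d⁻¹ and 1 − D₀(k_a−k_1)/(k_1 L₀) = 1 − 2.47×1.077/(0.433×46.8) = 0.8687, so
t_c = ln(3.487 × 0.8687) / 1.077 = 1.108 / 1.077 = 1.029 d.
L(t_c) = L₀ e^(−k_1 t_c) = 46.8 × 0.6404 = 29.97 mg/L, and at the critical point k_a D_c = k_1 L, so D_c = (0.433/1.51) × 29.97 = 8.595 mg/L.
x_c = v t_c = 1.06 m/s × 1.029 d × 86400 s/d = 94250 m ≈ 94.3 km.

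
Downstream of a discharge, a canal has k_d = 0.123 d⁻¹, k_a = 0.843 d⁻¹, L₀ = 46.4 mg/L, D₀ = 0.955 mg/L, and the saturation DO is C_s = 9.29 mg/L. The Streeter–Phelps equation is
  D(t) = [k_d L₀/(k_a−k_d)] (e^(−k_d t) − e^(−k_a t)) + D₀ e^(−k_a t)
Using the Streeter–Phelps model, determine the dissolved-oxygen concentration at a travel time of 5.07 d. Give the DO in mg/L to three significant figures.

k_d L₀/(k_a−k_d) = 0.123×46.4/(0.843−0.123) = 5.707/0.7200 = 7.927 mg/L.
e^(−k_d t) = e^(−0.123×5.070) = 0.5360; e^(−k_a t) = e^(−0.843×5.070) = 0.01393.
D = 7.927 × (0.5360 − 0.01393) + 0.955 × 0.01393 = 4.138 + 0.01330 = 4.152 mg/L.
DO = C_s − D = 9.29 − 4.152 = 5.138 mg/L.

DO ≈ 5.14 mg/L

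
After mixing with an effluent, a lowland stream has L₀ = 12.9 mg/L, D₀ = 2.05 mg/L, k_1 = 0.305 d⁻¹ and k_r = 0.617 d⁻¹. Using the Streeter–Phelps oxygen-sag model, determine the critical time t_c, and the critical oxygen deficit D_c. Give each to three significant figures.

t_c ≈ 1.69 d; D_c ≈ 3.81 mg/L

t_c = [1/(k_r−k_1)] ln[(k_r/k_1)(1 − D₀(k_r−k_1)/(k_1 L₀))]
= [1/(0.617−0.305)] ln[(0.617/0.305)(1 − 2.05×0.3120/(0.305×12.9))]
= (1/0.3120) ln[2.023 × 0.8374] = 3.205 × ln(1.694) = 3.205 × 0.5271 = 1.690 d.
L(t_c) = L₀ e^(−k_1 t_c) = 12.9 × 0.5973 = 7.705 mg/L, and at the critical point k_r D_c = k_1 L, so D_c = (0.305/0.617) × 7.705 = 3.809 mg/L.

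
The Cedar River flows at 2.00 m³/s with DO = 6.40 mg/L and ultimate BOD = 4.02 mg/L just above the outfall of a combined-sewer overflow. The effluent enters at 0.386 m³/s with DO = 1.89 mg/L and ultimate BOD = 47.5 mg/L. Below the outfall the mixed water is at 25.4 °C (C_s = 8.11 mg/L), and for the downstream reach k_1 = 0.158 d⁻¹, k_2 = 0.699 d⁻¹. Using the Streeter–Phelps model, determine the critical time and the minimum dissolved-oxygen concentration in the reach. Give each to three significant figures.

t_c ≈ 0.144 d; minimum DO ≈ 5.67 mg/L

Mixed DO = (2.00×6.40 + 0.386×1.89)/(2.00+0.386) = 13.53/2.386 = 5.670 mg/L.
Mixed L₀ = (2.00×4.02 + 0.386×47.5)/(2.386) = 26.38/2.386 = 11.05 mg/L.
Initial deficit D₀ = C_s − DO₀ = 8.11 − 5.670 = 2.440 mg/L.
t_c = (1/0.5410) ln[(0.699/0.158)(1 − 2.440×0.5410/(0.158×11.05))] = 1.848 × ln(1.081) = 0.1438 d.
D_c = (0.158/0.699) × 11.05 × e^(−0.158×0.1438) = 0.2260 × 11.05 × 0.9775 = 2.443 mg/L.
Minimum DO = 8.11 − 2.443 = 5.667 mg/L.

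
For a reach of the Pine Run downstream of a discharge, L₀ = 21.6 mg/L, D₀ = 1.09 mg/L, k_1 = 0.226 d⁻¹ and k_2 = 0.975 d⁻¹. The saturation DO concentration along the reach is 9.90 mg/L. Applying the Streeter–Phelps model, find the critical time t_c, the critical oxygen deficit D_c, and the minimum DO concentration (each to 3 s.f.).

t_c ≈ 1.71 d; D_c ≈ 3.40 mg/L; min DO ≈ 6.50 mg/L

At the critical point dD/dt = 0, so k_1 L₀ e^(−k_1 t) = k_2 D. Substituting D(t) from the Streeter–Phelps equation and solving for t gives
t_c = ln[(k_2/k_1)(1 − D₀(k_2−k_1)/(k_1 L₀))] / (k_2−k_1).
Here k_2−k_1 = 0.7490 d⁻¹ and 1 − D₀(k_2−k_1)/(k_1 L₀) = 1 − 1.09×0.7490/(0.226×21.6) = 0.8328, so
t_c = ln(4.314 × 0.8328) / 0.7490 = 1.279 / 0.7490 = 1.707 d.
D_c = (k_1/k_2) L₀ e^(−k_1 t_c) = (0.226/0.975) × 21.6 × e^(−0.226×1.707) = 0.2318 × 21.6 × 0.6798 = 3.404 mg/L.
Minimum DO = C_s − D_c = 9.90 − 3.404 = 6.496 mg/L.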